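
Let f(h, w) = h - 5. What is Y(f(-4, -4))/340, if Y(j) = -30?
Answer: -3/34 ≈ -0.088235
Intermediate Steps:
f(h, w) = -5 + h
Y(f(-4, -4))/340 = -30/340 = -30*1/340 = -3/34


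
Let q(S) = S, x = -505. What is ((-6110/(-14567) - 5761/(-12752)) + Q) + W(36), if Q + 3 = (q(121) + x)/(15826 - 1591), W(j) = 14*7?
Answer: 84479366531663/881423532080 ≈ 95.844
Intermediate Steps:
W(j) = 98
Q = -14363/4745 (Q = -3 + (121 - 505)/(15826 - 1591) = -3 - 384/14235 = -3 - 384*1/14235 = -3 - 128/4745 = -14363/4745 ≈ -3.0270)
((-6110/(-14567) - 5761/(-12752)) + Q) + W(36) = ((-6110/(-14567) - 5761/(-12752)) - 14363/4745) + 98 = ((-6110*(-1/14567) - 5761*(-1/12752)) - 14363/4745) + 98 = ((6110/14567 + 5761/12752) - 14363/4745) + 98 = (161835207/185758384 - 14363/4745) + 98 = -1900139612177/881423532080 + 98 = 84479366531663/881423532080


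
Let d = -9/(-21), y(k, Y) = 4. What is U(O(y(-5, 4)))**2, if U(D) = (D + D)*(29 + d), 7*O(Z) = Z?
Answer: 2715904/2401 ≈ 1131.2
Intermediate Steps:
d = 3/7 (d = -9*(-1/21) = 3/7 ≈ 0.42857)
O(Z) = Z/7
U(D) = 412*D/7 (U(D) = (D + D)*(29 + 3/7) = (2*D)*(206/7) = 412*D/7)
U(O(y(-5, 4)))**2 = (412*((1/7)*4)/7)**2 = ((412/7)*(4/7))**2 = (1648/49)**2 = 2715904/2401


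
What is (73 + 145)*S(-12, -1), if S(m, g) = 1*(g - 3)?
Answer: -872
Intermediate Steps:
S(m, g) = -3 + g (S(m, g) = 1*(-3 + g) = -3 + g)
(73 + 145)*S(-12, -1) = (73 + 145)*(-3 - 1) = 218*(-4) = -872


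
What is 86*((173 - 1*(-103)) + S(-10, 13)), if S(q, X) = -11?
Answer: 22790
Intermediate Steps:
86*((173 - 1*(-103)) + S(-10, 13)) = 86*((173 - 1*(-103)) - 11) = 86*((173 + 103) - 11) = 86*(276 - 11) = 86*265 = 22790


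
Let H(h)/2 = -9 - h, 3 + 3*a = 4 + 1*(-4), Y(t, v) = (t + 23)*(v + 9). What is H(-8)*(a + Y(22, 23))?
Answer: -2878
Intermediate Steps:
Y(t, v) = (9 + v)*(23 + t) (Y(t, v) = (23 + t)*(9 + v) = (9 + v)*(23 + t))
a = -1 (a = -1 + (4 + 1*(-4))/3 = -1 + (4 - 4)/3 = -1 + (1/3)*0 = -1 + 0 = -1)
H(h) = -18 - 2*h (H(h) = 2*(-9 - h) = -18 - 2*h)
H(-8)*(a + Y(22, 23)) = (-18 - 2*(-8))*(-1 + (207 + 9*22 + 23*23 + 22*23)) = (-18 + 16)*(-1 + (207 + 198 + 529 + 506)) = -2*(-1 + 1440) = -2*1439 = -2878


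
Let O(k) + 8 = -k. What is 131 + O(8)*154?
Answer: -2333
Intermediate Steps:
O(k) = -8 - k
131 + O(8)*154 = 131 + (-8 - 1*8)*154 = 131 + (-8 - 8)*154 = 131 - 16*154 = 131 - 2464 = -2333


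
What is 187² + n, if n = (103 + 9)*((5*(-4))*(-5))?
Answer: 46169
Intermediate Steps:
n = 11200 (n = 112*(-20*(-5)) = 112*100 = 11200)
187² + n = 187² + 11200 = 34969 + 11200 = 46169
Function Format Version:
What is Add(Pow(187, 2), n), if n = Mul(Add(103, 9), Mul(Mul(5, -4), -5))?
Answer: 46169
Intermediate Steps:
n = 11200 (n = Mul(112, Mul(-20, -5)) = Mul(112, 100) = 11200)
Add(Pow(187, 2), n) = Add(Pow(187, 2), 11200) = Add(34969, 11200) = 46169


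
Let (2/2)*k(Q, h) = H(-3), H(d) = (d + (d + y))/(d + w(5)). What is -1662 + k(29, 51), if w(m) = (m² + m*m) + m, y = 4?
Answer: -43213/26 ≈ -1662.0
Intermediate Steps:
w(m) = m + 2*m² (w(m) = (m² + m²) + m = 2*m² + m = m + 2*m²)
H(d) = (4 + 2*d)/(55 + d) (H(d) = (d + (d + 4))/(d + 5*(1 + 2*5)) = (d + (4 + d))/(d + 5*(1 + 10)) = (4 + 2*d)/(d + 5*11) = (4 + 2*d)/(d + 55) = (4 + 2*d)/(55 + d))
k(Q, h) = -1/26 (k(Q, h) = 2*(2 - 3)/(55 - 3) = 2*(-1)/52 = 2*(1/52)*(-1) = -1/26)
-1662 + k(29, 51) = -1662 - 1/26 = -43213/26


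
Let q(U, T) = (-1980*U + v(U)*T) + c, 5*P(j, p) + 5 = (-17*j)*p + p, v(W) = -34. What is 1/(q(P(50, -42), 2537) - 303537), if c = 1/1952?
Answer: -1952/28320363615 ≈ -6.8926e-8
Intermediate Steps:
c = 1/1952 ≈ 0.00051230
P(j, p) = -1 + p/5 - 17*j*p/5 (P(j, p) = -1 + ((-17*j)*p + p)/5 = -1 + (-17*j*p + p)/5 = -1 + (p - 17*j*p)/5 = -1 + (p/5 - 17*j*p/5) = -1 + p/5 - 17*j*p/5)
q(U, T) = 1/1952 - 1980*U - 34*T (q(U, T) = (-1980*U - 34*T) + 1/1952 = 1/1952 - 1980*U - 34*T)
1/(q(P(50, -42), 2537) - 303537) = 1/((1/1952 - 1980*(-1 + (⅕)*(-42) - 17/5*50*(-42)) - 34*2537) - 303537) = 1/((1/1952 - 1980*(-1 - 42/5 + 7140) - 86258) - 303537) = 1/((1/1952 - 1980*35653/5 - 86258) - 303537) = 1/((1/1952 - 14118588 - 86258) - 303537) = 1/(-27727859391/1952 - 303537) = 1/(-28320363615/1952) = -1952/28320363615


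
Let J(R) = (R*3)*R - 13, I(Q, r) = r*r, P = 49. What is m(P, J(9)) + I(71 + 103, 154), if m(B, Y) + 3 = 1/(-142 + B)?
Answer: 2205308/93 ≈ 23713.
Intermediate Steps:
I(Q, r) = r**2
J(R) = -13 + 3*R**2 (J(R) = (3*R)*R - 13 = 3*R**2 - 13 = -13 + 3*R**2)
m(B, Y) = -3 + 1/(-142 + B)
m(P, J(9)) + I(71 + 103, 154) = (427 - 3*49)/(-142 + 49) + 154**2 = (427 - 147)/(-93) + 23716 = -1/93*280 + 23716 = -280/93 + 23716 = 2205308/93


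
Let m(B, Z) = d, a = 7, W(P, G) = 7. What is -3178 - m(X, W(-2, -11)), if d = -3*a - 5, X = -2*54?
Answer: -3152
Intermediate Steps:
X = -108
d = -26 (d = -3*7 - 5 = -21 - 5 = -26)
m(B, Z) = -26
-3178 - m(X, W(-2, -11)) = -3178 - 1*(-26) = -3178 + 26 = -3152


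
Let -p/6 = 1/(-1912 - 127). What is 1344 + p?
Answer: 2740422/2039 ≈ 1344.0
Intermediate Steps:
p = 6/2039 (p = -6/(-1912 - 127) = -6/(-2039) = -6*(-1/2039) = 6/2039 ≈ 0.0029426)
1344 + p = 1344 + 6/2039 = 2740422/2039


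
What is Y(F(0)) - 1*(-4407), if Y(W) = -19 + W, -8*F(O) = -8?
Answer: 4389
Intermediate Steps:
F(O) = 1 (F(O) = -1/8*(-8) = 1)
Y(F(0)) - 1*(-4407) = (-19 + 1) - 1*(-4407) = -18 + 4407 = 4389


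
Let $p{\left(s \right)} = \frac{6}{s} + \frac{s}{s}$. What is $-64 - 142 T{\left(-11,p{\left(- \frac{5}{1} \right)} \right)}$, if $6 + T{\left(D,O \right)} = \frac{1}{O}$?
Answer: $1498$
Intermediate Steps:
$p{\left(s \right)} = 1 + \frac{6}{s}$ ($p{\left(s \right)} = \frac{6}{s} + 1 = 1 + \frac{6}{s}$)
$T{\left(D,O \right)} = -6 + \frac{1}{O}$
$-64 - 142 T{\left(-11,p{\left(- \frac{5}{1} \right)} \right)} = -64 - 142 \left(-6 + \frac{1}{\frac{1}{\left(-5\right) 1^{-1}} \left(6 - \frac{5}{1}\right)}\right) = -64 - 142 \left(-6 + \frac{1}{\frac{1}{\left(-5\right) 1} \left(6 - 5\right)}\right) = -64 - 142 \left(-6 + \frac{1}{\frac{1}{-5} \left(6 - 5\right)}\right) = -64 - 142 \left(-6 + \frac{1}{\left(- \frac{1}{5}\right) 1}\right) = -64 - 142 \left(-6 + \frac{1}{- \frac{1}{5}}\right) = -64 - 142 \left(-6 - 5\right) = -64 - -1562 = -64 + 1562 = 1498$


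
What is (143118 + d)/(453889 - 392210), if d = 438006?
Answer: 581124/61679 ≈ 9.4218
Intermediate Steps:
(143118 + d)/(453889 - 392210) = (143118 + 438006)/(453889 - 392210) = 581124/61679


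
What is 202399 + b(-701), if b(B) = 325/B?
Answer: 141881374/701 ≈ 2.0240e+5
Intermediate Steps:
202399 + b(-701) = 202399 + 325/(-701) = 202399 + 325*(-1/701) = 202399 - 325/701 = 141881374/701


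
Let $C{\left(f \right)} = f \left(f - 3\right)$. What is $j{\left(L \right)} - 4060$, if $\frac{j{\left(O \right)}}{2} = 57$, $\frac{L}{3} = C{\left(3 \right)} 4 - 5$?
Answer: $-3946$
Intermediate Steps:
$C{\left(f \right)} = f \left(-3 + f\right)$
$L = -15$ ($L = 3 \left(3 \left(-3 + 3\right) 4 - 5\right) = 3 \left(3 \cdot 0 \cdot 4 - 5\right) = 3 \left(0 \cdot 4 - 5\right) = 3 \left(0 - 5\right) = 3 \left(-5\right) = -15$)
$j{\left(O \right)} = 114$ ($j{\left(O \right)} = 2 \cdot 57 = 114$)
$j{\left(L \right)} - 4060 = 114 - 4060 = -3946$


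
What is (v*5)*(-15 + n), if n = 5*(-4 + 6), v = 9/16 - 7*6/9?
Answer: 4925/48 ≈ 102.60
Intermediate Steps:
v = -197/48 (v = 9*(1/16) - 42*1/9 = 9/16 - 14/3 = -197/48 ≈ -4.1042)
n = 10 (n = 5*2 = 10)
(v*5)*(-15 + n) = (-197/48*5)*(-15 + 10) = -985/48*(-5) = 4925/48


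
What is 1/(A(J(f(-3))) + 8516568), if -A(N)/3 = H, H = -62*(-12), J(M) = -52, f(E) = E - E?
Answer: 1/8514336 ≈ 1.1745e-7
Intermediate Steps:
f(E) = 0
H = 744
A(N) = -2232 (A(N) = -3*744 = -2232)
1/(A(J(f(-3))) + 8516568) = 1/(-2232 + 8516568) = 1/8514336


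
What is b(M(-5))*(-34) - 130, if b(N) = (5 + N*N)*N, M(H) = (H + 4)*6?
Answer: 8234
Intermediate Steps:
M(H) = 24 + 6*H (M(H) = (4 + H)*6 = 24 + 6*H)
b(N) = N*(5 + N**2) (b(N) = (5 + N**2)*N = N*(5 + N**2))
b(M(-5))*(-34) - 130 = ((24 + 6*(-5))*(5 + (24 + 6*(-5))**2))*(-34) - 130 = ((24 - 30)*(5 + (24 - 30)**2))*(-34) - 130 = -6*(5 + (-6)**2)*(-34) - 130 = -6*(5 + 36)*(-34) - 130 = -6*41*(-34) - 130 = -246*(-34) - 130 = 8364 - 130 = 8234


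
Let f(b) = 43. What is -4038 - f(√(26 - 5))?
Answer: -4081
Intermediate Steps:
-4038 - f(√(26 - 5)) = -4038 - 1*43 = -4038 - 43 = -4081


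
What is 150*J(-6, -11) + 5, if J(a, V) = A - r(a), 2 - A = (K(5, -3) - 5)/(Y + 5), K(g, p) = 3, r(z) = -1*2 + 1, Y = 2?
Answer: 3485/7 ≈ 497.86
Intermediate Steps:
r(z) = -1 (r(z) = -2 + 1 = -1)
A = 16/7 (A = 2 - (3 - 5)/(2 + 5) = 2 - (-2)/7 = 2 - 1*(-2/7) = 2 + 2/7 = 16/7 ≈ 2.2857)
J(a, V) = 23/7 (J(a, V) = 16/7 - 1*(-1) = 16/7 + 1 = 23/7)
150*J(-6, -11) + 5 = 150*(23/7) + 5 = 3450/7 + 5 = 3485/7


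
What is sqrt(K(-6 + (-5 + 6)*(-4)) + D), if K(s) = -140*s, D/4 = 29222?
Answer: 4*sqrt(7393) ≈ 343.93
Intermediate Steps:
D = 116888 (D = 4*29222 = 116888)
sqrt(K(-6 + (-5 + 6)*(-4)) + D) = sqrt(-140*(-6 + (-5 + 6)*(-4)) + 116888) = sqrt(-140*(-6 + 1*(-4)) + 116888) = sqrt(-140*(-6 - 4) + 116888) = sqrt(-140*(-10) + 116888) = sqrt(1400 + 116888) = sqrt(118288) = 4*sqrt(7393)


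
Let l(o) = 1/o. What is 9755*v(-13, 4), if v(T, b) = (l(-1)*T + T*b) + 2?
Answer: -360935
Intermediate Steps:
v(T, b) = 2 - T + T*b (v(T, b) = (T/(-1) + T*b) + 2 = (-T + T*b) + 2 = 2 - T + T*b)
9755*v(-13, 4) = 9755*(2 - 1*(-13) - 13*4) = 9755*(2 + 13 - 52) = 9755*(-37) = -360935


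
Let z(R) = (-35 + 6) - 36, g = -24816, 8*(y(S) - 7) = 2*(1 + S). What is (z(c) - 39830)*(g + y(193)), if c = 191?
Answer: 1975640295/2 ≈ 9.8782e+8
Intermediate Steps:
y(S) = 29/4 + S/4 (y(S) = 7 + (2*(1 + S))/8 = 7 + (2 + 2*S)/8 = 7 + (1/4 + S/4) = 29/4 + S/4)
z(R) = -65 (z(R) = -29 - 36 = -65)
(z(c) - 39830)*(g + y(193)) = (-65 - 39830)*(-24816 + (29/4 + (1/4)*193)) = -39895*(-24816 + (29/4 + 193/4)) = -39895*(-24816 + 111/2) = -39895*(-49521/2) = 1975640295/2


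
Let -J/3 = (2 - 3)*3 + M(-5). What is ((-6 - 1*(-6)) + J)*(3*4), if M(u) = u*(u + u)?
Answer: -1692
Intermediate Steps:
M(u) = 2*u**2 (M(u) = u*(2*u) = 2*u**2)
J = -141 (J = -3*((2 - 3)*3 + 2*(-5)**2) = -3*(-1*3 + 2*25) = -3*(-3 + 50) = -3*47 = -141)
((-6 - 1*(-6)) + J)*(3*4) = ((-6 - 1*(-6)) - 141)*(3*4) = ((-6 + 6) - 141)*12 = (0 - 141)*12 = -141*12 = -1692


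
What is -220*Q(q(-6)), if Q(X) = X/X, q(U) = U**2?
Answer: -220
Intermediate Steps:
Q(X) = 1
-220*Q(q(-6)) = -220*1 = -220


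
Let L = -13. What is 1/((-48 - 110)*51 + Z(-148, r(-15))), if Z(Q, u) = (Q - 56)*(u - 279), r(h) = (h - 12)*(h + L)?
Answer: -1/105366 ≈ -9.4907e-6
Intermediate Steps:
r(h) = (-13 + h)*(-12 + h) (r(h) = (h - 12)*(h - 13) = (-12 + h)*(-13 + h) = (-13 + h)*(-12 + h))
Z(Q, u) = (-279 + u)*(-56 + Q) (Z(Q, u) = (-56 + Q)*(-279 + u) = (-279 + u)*(-56 + Q))
1/((-48 - 110)*51 + Z(-148, r(-15))) = 1/((-48 - 110)*51 + (15624 - 279*(-148) - 56*(156 + (-15)² - 25*(-15)) - 148*(156 + (-15)² - 25*(-15)))) = 1/(-158*51 + (15624 + 41292 - 56*(156 + 225 + 375) - 148*(156 + 225 + 375))) = 1/(-8058 + (15624 + 41292 - 56*756 - 148*756)) = 1/(-8058 + (15624 + 41292 - 42336 - 111888)) = 1/(-8058 - 97308) = 1/(-105366) = -1/105366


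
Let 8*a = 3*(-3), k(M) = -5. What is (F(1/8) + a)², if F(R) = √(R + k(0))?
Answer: (9 - 2*I*√78)²/64 ≈ -3.6094 - 4.9679*I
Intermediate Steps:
F(R) = √(-5 + R) (F(R) = √(R - 5) = √(-5 + R))
a = -9/8 (a = (3*(-3))/8 = (⅛)*(-9) = -9/8 ≈ -1.1250)
(F(1/8) + a)² = (√(-5 + 1/8) - 9/8)² = (√(-5 + ⅛) - 9/8)² = (√(-39/8) - 9/8)² = (I*√78/4 - 9/8)² = (-9/8 + I*√78/4)²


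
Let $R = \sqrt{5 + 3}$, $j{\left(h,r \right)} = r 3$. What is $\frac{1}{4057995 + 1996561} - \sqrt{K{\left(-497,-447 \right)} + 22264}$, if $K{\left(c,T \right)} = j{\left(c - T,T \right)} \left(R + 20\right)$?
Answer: $\frac{1}{6054556} - \sqrt{-4556 - 2682 \sqrt{2}} \approx 1.6516 \cdot 10^{-7} - 91.372 i$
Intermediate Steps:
$j{\left(h,r \right)} = 3 r$
$R = 2 \sqrt{2}$ ($R = \sqrt{8} = 2 \sqrt{2} \approx 2.8284$)
$K{\left(c,T \right)} = 3 T \left(20 + 2 \sqrt{2}\right)$ ($K{\left(c,T \right)} = 3 T \left(2 \sqrt{2} + 20\right) = 3 T \left(20 + 2 \sqrt{2}\right)$)
$\frac{1}{4057995 + 1996561} - \sqrt{K{\left(-497,-447 \right)} + 22264} = \frac{1}{4057995 + 1996561} - \sqrt{6 \left(-447\right) \left(10 + \sqrt{2}\right) + 22264} = \frac{1}{6054556} - \sqrt{\left(-26820 - 2682 \sqrt{2}\right) + 22264} = \frac{1}{6054556} - \sqrt{-4556 - 2682 \sqrt{2}}$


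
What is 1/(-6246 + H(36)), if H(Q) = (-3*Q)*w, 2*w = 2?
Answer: -1/6354 ≈ -0.00015738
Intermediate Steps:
w = 1 (w = (½)*2 = 1)
H(Q) = -3*Q (H(Q) = -3*Q*1 = -3*Q)
1/(-6246 + H(36)) = 1/(-6246 - 3*36) = 1/(-6246 - 108) = 1/(-6354) = -1/6354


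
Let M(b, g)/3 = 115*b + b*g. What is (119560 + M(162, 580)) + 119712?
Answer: 577042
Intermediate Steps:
M(b, g) = 345*b + 3*b*g (M(b, g) = 3*(115*b + b*g) = 345*b + 3*b*g)
(119560 + M(162, 580)) + 119712 = (119560 + 3*162*(115 + 580)) + 119712 = (119560 + 3*162*695) + 119712 = (119560 + 337770) + 119712 = 457330 + 119712 = 577042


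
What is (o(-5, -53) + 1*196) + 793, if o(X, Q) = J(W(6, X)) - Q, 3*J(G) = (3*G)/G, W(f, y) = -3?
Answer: 1043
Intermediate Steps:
J(G) = 1 (J(G) = ((3*G)/G)/3 = (⅓)*3 = 1)
o(X, Q) = 1 - Q
(o(-5, -53) + 1*196) + 793 = ((1 - 1*(-53)) + 1*196) + 793 = ((1 + 53) + 196) + 793 = (54 + 196) + 793 = 250 + 793 = 1043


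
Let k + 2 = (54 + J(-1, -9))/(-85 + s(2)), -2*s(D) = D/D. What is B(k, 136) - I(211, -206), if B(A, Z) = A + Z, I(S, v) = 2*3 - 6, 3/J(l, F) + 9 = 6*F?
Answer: 478928/3591 ≈ 133.37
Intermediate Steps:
J(l, F) = 3/(-9 + 6*F)
s(D) = -1/2 (s(D) = -D/(2*D) = -1/2*1 = -1/2)
I(S, v) = 0 (I(S, v) = 6 - 6 = 0)
k = -9448/3591 (k = -2 + (54 + 1/(-3 + 2*(-9)))/(-85 - 1/2) = -2 + (54 + 1/(-3 - 18))/(-171/2) = -2 + (54 + 1/(-21))*(-2/171) = -2 + (54 - 1/21)*(-2/171) = -2 + (1133/21)*(-2/171) = -2 - 2266/3591 = -9448/3591 ≈ -2.6310)
B(k, 136) - I(211, -206) = (-9448/3591 + 136) - 1*0 = 478928/3591 + 0 = 478928/3591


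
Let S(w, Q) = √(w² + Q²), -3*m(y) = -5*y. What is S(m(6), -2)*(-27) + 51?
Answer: 51 - 54*√26 ≈ -224.35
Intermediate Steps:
m(y) = 5*y/3 (m(y) = -(-5)*y/3 = 5*y/3)
S(w, Q) = √(Q² + w²)
S(m(6), -2)*(-27) + 51 = √((-2)² + ((5/3)*6)²)*(-27) + 51 = √(4 + 10²)*(-27) + 51 = √(4 + 100)*(-27) + 51 = √104*(-27) + 51 = (2*√26)*(-27) + 51 = -54*√26 + 51 = 51 - 54*√26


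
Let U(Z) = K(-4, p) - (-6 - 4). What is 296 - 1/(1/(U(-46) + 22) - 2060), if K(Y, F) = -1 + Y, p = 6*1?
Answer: 16463251/55619 ≈ 296.00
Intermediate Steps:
p = 6
U(Z) = 5 (U(Z) = (-1 - 4) - (-6 - 4) = -5 - 1*(-10) = -5 + 10 = 5)
296 - 1/(1/(U(-46) + 22) - 2060) = 296 - 1/(1/(5 + 22) - 2060) = 296 - 1/(1/27 - 2060) = 296 - 1/(-55619/27) = 296 - 1*(-27/55619) = 296 + 27/55619 = 16463251/55619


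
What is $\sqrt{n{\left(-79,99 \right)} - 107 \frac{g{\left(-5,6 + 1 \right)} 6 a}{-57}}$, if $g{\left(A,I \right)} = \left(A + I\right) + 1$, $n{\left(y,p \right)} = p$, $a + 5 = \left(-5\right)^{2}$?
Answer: $\frac{\sqrt{279699}}{19} \approx 27.835$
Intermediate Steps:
$a = 20$ ($a = -5 + \left(-5\right)^{2} = -5 + 25 = 20$)
$g{\left(A,I \right)} = 1 + A + I$
$\sqrt{n{\left(-79,99 \right)} - 107 \frac{g{\left(-5,6 + 1 \right)} 6 a}{-57}} = \sqrt{99 - 107 \frac{\left(1 - 5 + \left(6 + 1\right)\right) 6 \cdot 20}{-57}} = \sqrt{99 - 107 \left(1 - 5 + 7\right) 6 \cdot 20 \left(- \frac{1}{57}\right)} = \sqrt{99 - 107 \cdot 3 \cdot 6 \cdot 20 \left(- \frac{1}{57}\right)} = \sqrt{99 - 107 \cdot 18 \cdot 20 \left(- \frac{1}{57}\right)} = \sqrt{99 - 107 \cdot 360 \left(- \frac{1}{57}\right)} = \sqrt{99 - - \frac{12840}{19}} = \sqrt{99 + \frac{12840}{19}} = \sqrt{\frac{14721}{19}} = \frac{\sqrt{279699}}{19}$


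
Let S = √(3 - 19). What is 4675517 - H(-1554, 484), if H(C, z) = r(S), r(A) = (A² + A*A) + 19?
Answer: 4675530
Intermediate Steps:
S = 4*I (S = √(-16) = 4*I ≈ 4.0*I)
r(A) = 19 + 2*A² (r(A) = (A² + A²) + 19 = 2*A² + 19 = 19 + 2*A²)
H(C, z) = -13 (H(C, z) = 19 + 2*(4*I)² = 19 + 2*(-16) = 19 - 32 = -13)
4675517 - H(-1554, 484) = 4675517 - 1*(-13) = 4675517 + 13 = 4675530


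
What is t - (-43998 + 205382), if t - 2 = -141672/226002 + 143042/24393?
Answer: -148274765947544/918811131 ≈ -1.6138e+5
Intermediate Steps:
t = 6649617760/918811131 (t = 2 + (-141672/226002 + 143042/24393) = 2 + (-141672*1/226002 + 143042*(1/24393)) = 2 + (-23612/37667 + 143042/24393) = 2 + 4811995498/918811131 = 6649617760/918811131 ≈ 7.2372)
t - (-43998 + 205382) = 6649617760/918811131 - (-43998 + 205382) = 6649617760/918811131 - 1*161384 = 6649617760/918811131 - 161384 = -148274765947544/918811131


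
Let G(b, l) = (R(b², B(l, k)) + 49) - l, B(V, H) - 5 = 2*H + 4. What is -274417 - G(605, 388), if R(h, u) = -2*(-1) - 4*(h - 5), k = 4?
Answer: 1190000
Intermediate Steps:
B(V, H) = 9 + 2*H (B(V, H) = 5 + (2*H + 4) = 5 + (4 + 2*H) = 9 + 2*H)
R(h, u) = 22 - 4*h (R(h, u) = 2 - 4*(-5 + h) = 2 - (-20 + 4*h) = 2 + (20 - 4*h) = 22 - 4*h)
G(b, l) = 71 - l - 4*b² (G(b, l) = ((22 - 4*b²) + 49) - l = (71 - 4*b²) - l = 71 - l - 4*b²)
-274417 - G(605, 388) = -274417 - (71 - 1*388 - 4*605²) = -274417 - (71 - 388 - 4*366025) = -274417 - (71 - 388 - 1464100) = -274417 - 1*(-1464417) = -274417 + 1464417 = 1190000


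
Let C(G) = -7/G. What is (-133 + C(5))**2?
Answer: 451584/25 ≈ 18063.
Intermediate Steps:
(-133 + C(5))**2 = (-133 - 7/5)**2 = (-672/5)**2 = 451584/25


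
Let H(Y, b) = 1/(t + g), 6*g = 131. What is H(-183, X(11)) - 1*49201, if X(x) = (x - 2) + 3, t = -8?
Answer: -4083677/83 ≈ -49201.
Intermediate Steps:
g = 131/6 (g = (1/6)*131 = 131/6 ≈ 21.833)
X(x) = 1 + x (X(x) = (-2 + x) + 3 = 1 + x)
H(Y, b) = 6/83 (H(Y, b) = 1/(-8 + 131/6) = 1/(83/6) = 6/83)
H(-183, X(11)) - 1*49201 = 6/83 - 1*49201 = 6/83 - 49201 = -4083677/83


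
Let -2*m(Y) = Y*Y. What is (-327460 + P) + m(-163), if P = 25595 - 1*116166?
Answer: -862631/2 ≈ -4.3132e+5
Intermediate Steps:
P = -90571 (P = 25595 - 116166 = -90571)
m(Y) = -Y²/2 (m(Y) = -Y*Y/2 = -Y²/2)
(-327460 + P) + m(-163) = (-327460 - 90571) - ½*(-163)² = -418031 - ½*26569 = -418031 - 26569/2 = -862631/2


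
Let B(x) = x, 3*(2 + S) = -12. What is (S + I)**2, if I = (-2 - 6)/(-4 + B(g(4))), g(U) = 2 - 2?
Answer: 16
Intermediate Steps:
S = -6 (S = -2 + (1/3)*(-12) = -2 - 4 = -6)
g(U) = 0
I = 2 (I = (-2 - 6)/(-4 + 0) = -8/(-4) = -8*(-1/4) = 2)
(S + I)**2 = (-6 + 2)**2 = (-4)**2 = 16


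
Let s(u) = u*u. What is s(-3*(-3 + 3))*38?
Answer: 0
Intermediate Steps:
s(u) = u²
s(-3*(-3 + 3))*38 = (-3*(-3 + 3))²*38 = (-3*0)²*38 = 0²*38 = 0*38 = 0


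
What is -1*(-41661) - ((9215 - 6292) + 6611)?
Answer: 32127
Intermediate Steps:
-1*(-41661) - ((9215 - 6292) + 6611) = 41661 - (2923 + 6611) = 41661 - 1*9534 = 41661 - 9534 = 32127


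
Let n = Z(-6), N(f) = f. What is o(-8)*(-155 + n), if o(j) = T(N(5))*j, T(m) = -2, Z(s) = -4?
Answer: -2544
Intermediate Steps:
n = -4
o(j) = -2*j
o(-8)*(-155 + n) = (-2*(-8))*(-155 - 4) = 16*(-159) = -2544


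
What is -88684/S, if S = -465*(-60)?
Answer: -22171/6975 ≈ -3.1786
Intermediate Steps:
S = 27900
-88684/S = -88684/27900 = -88684*1/27900 = -22171/6975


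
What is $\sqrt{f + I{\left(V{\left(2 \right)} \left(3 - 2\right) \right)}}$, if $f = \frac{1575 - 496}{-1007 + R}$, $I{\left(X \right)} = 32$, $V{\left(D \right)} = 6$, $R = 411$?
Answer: $\frac{\sqrt{2680957}}{298} \approx 5.4945$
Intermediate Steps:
$f = - \frac{1079}{596}$ ($f = \frac{1575 - 496}{-1007 + 411} = \frac{1079}{-596} = 1079 \left(- \frac{1}{596}\right) = - \frac{1079}{596} \approx -1.8104$)
$\sqrt{f + I{\left(V{\left(2 \right)} \left(3 - 2\right) \right)}} = \sqrt{- \frac{1079}{596} + 32} = \sqrt{\frac{17993}{596}} = \frac{\sqrt{2680957}}{298}$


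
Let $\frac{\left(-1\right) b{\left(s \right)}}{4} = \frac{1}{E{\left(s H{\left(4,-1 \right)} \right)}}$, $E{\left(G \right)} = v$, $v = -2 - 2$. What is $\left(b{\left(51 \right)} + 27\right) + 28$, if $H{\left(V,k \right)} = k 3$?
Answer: $56$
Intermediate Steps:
$H{\left(V,k \right)} = 3 k$
$v = -4$ ($v = -2 - 2 = -4$)
$E{\left(G \right)} = -4$
$b{\left(s \right)} = 1$ ($b{\left(s \right)} = - \frac{4}{-4} = \left(-4\right) \left(- \frac{1}{4}\right) = 1$)
$\left(b{\left(51 \right)} + 27\right) + 28 = \left(1 + 27\right) + 28 = 28 + 28 = 56$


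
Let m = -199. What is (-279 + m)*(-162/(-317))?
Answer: -77436/317 ≈ -244.28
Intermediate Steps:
(-279 + m)*(-162/(-317)) = (-279 - 199)*(-162/(-317)) = -(-77436)*(-1)/317 = -478*162/317 = -77436/317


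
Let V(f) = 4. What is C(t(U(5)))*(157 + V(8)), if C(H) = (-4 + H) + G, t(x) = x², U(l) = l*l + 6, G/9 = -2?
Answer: 151179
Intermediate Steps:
G = -18 (G = 9*(-2) = -18)
U(l) = 6 + l² (U(l) = l² + 6 = 6 + l²)
C(H) = -22 + H (C(H) = (-4 + H) - 18 = -22 + H)
C(t(U(5)))*(157 + V(8)) = (-22 + (6 + 5²)²)*(157 + 4) = (-22 + (6 + 25)²)*161 = (-22 + 31²)*161 = (-22 + 961)*161 = 939*161 = 151179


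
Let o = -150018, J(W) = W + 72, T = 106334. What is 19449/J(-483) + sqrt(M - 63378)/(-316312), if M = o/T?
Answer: -6483/137 - I*sqrt(179156474908545)/16817360104 ≈ -47.321 - 0.0007959*I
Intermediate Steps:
J(W) = 72 + W
M = -75009/53167 (M = -150018/106334 = -150018*1/106334 = -75009/53167 ≈ -1.4108)
19449/J(-483) + sqrt(M - 63378)/(-316312) = 19449/(72 - 483) + sqrt(-75009/53167 - 63378)/(-316312) = 19449/(-411) + sqrt(-3369693135/53167)*(-1/316312) = 19449*(-1/411) + (I*sqrt(179156474908545)/53167)*(-1/316312) = -6483/137 - I*sqrt(179156474908545)/16817360104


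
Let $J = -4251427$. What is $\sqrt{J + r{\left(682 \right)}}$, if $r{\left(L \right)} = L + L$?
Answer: $i \sqrt{4250063} \approx 2061.6 i$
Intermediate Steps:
$r{\left(L \right)} = 2 L$
$\sqrt{J + r{\left(682 \right)}} = \sqrt{-4251427 + 2 \cdot 682} = \sqrt{-4251427 + 1364} = \sqrt{-4250063} = i \sqrt{4250063}$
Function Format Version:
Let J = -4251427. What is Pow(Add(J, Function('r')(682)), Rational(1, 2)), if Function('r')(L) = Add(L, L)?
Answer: Mul(I, Pow(4250063, Rational(1, 2))) ≈ Mul(2061.6, I)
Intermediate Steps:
Function('r')(L) = Mul(2, L)
Pow(Add(J, Function('r')(682)), Rational(1, 2)) = Pow(Add(-4251427, Mul(2, 682)), Rational(1, 2)) = Pow(Add(-4251427, 1364), Rational(1, 2)) = Pow(-4250063, Rational(1, 2)) = Mul(I, Pow(4250063, Rational(1, 2)))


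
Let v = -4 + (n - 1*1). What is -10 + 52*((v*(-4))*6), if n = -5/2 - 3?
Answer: 13094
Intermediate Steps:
n = -11/2 (n = -5*½ - 3 = -5/2 - 3 = -11/2 ≈ -5.5000)
v = -21/2 (v = -4 + (-11/2 - 1*1) = -4 + (-11/2 - 1) = -4 - 13/2 = -21/2 ≈ -10.500)
-10 + 52*((v*(-4))*6) = -10 + 52*(-21/2*(-4)*6) = -10 + 52*(42*6) = -10 + 52*252 = -10 + 13104 = 13094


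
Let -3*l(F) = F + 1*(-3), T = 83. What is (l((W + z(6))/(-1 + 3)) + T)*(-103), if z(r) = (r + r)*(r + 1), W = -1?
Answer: -43363/6 ≈ -7227.2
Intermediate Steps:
z(r) = 2*r*(1 + r) (z(r) = (2*r)*(1 + r) = 2*r*(1 + r))
l(F) = 1 - F/3 (l(F) = -(F + 1*(-3))/3 = -(F - 3)/3 = -(-3 + F)/3 = 1 - F/3)
(l((W + z(6))/(-1 + 3)) + T)*(-103) = ((1 - (-1 + 2*6*(1 + 6))/(3*(-1 + 3))) + 83)*(-103) = ((1 - (-1 + 2*6*7)/(3*2)) + 83)*(-103) = ((1 - (-1 + 84)/(3*2)) + 83)*(-103) = ((1 - 83/(3*2)) + 83)*(-103) = ((1 - ⅓*83/2) + 83)*(-103) = ((1 - 83/6) + 83)*(-103) = (-77/6 + 83)*(-103) = (421/6)*(-103) = -43363/6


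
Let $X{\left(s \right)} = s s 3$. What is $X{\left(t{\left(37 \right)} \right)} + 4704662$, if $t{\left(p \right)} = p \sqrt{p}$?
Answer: $4856621$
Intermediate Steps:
$t{\left(p \right)} = p^{\frac{3}{2}}$
$X{\left(s \right)} = 3 s^{2}$ ($X{\left(s \right)} = s^{2} \cdot 3 = 3 s^{2}$)
$X{\left(t{\left(37 \right)} \right)} + 4704662 = 3 \left(37^{\frac{3}{2}}\right)^{2} + 4704662 = 3 \left(37 \sqrt{37}\right)^{2} + 4704662 = 3 \cdot 50653 + 4704662 = 151959 + 4704662 = 4856621$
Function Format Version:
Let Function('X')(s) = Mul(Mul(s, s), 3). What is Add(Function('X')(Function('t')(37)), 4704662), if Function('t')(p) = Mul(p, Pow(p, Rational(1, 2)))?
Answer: 4856621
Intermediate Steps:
Function('t')(p) = Pow(p, Rational(3, 2))
Function('X')(s) = Mul(3, Pow(s, 2)) (Function('X')(s) = Mul(Pow(s, 2), 3) = Mul(3, Pow(s, 2)))
Add(Function('X')(Function('t')(37)), 4704662) = Add(Mul(3, Pow(Pow(37, Rational(3, 2)), 2)), 4704662) = Add(Mul(3, Pow(Mul(37, Pow(37, Rational(1, 2))), 2)), 4704662) = Add(Mul(3, 50653), 4704662) = Add(151959, 4704662) = 4856621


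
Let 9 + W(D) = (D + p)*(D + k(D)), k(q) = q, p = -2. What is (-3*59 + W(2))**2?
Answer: 34596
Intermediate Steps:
W(D) = -9 + 2*D*(-2 + D) (W(D) = -9 + (D - 2)*(D + D) = -9 + (-2 + D)*(2*D) = -9 + 2*D*(-2 + D))
(-3*59 + W(2))**2 = (-3*59 + (-9 - 4*2 + 2*2**2))**2 = (-177 + (-9 - 8 + 2*4))**2 = (-177 + (-9 - 8 + 8))**2 = (-177 - 9)**2 = (-186)**2 = 34596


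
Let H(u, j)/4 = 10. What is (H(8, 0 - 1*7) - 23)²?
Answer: 289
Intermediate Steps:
H(u, j) = 40 (H(u, j) = 4*10 = 40)
(H(8, 0 - 1*7) - 23)² = (40 - 23)² = 17² = 289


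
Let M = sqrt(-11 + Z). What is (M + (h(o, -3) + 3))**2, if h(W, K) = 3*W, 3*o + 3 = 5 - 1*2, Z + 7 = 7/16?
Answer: (12 + I*sqrt(281))**2/16 ≈ -8.5625 + 25.145*I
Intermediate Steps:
Z = -105/16 (Z = -7 + 7/16 = -105/16 ≈ -6.5625)
o = 0 (o = -1 + (5 - 1*2)/3 = -1 + (5 - 2)/3 = -1 + (1/3)*3 = -1 + 1 = 0)
M = I*sqrt(281)/4 (M = sqrt(-11 - 105/16) = sqrt(-281/16) = I*sqrt(281)/4 ≈ 4.1908*I)
(M + (h(o, -3) + 3))**2 = (I*sqrt(281)/4 + (3*0 + 3))**2 = (I*sqrt(281)/4 + (0 + 3))**2 = (I*sqrt(281)/4 + 3)**2 = (3 + I*sqrt(281)/4)**2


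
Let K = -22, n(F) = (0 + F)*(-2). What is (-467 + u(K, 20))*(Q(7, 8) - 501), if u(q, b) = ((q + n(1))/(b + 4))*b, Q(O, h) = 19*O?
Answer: 179216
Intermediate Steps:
n(F) = -2*F (n(F) = F*(-2) = -2*F)
u(q, b) = b*(-2 + q)/(4 + b) (u(q, b) = ((q - 2*1)/(b + 4))*b = ((q - 2)/(4 + b))*b = ((-2 + q)/(4 + b))*b = b*(-2 + q)/(4 + b))
(-467 + u(K, 20))*(Q(7, 8) - 501) = (-467 + 20*(-2 - 22)/(4 + 20))*(19*7 - 501) = (-467 + 20*(-24)/24)*(133 - 501) = (-467 + 20*(1/24)*(-24))*(-368) = (-467 - 20)*(-368) = -487*(-368) = 179216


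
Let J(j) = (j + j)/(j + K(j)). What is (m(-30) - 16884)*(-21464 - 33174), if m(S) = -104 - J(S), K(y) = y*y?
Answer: 26917410700/29 ≈ 9.2819e+8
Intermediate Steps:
K(y) = y²
J(j) = 2*j/(j + j²) (J(j) = (j + j)/(j + j²) = (2*j)/(j + j²) = 2*j/(j + j²))
m(S) = -104 - 2/(1 + S)
(m(-30) - 16884)*(-21464 - 33174) = (2*(-53 - 52*(-30))/(1 - 30) - 16884)*(-21464 - 33174) = (2*(-53 + 1560)/(-29) - 16884)*(-54638) = (2*(-1/29)*1507 - 16884)*(-54638) = (-3014/29 - 16884)*(-54638) = -492650/29*(-54638) = 26917410700/29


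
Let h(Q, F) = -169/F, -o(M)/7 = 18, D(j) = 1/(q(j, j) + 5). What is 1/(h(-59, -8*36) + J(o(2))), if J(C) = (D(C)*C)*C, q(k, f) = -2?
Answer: 288/1524265 ≈ 0.00018894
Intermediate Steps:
D(j) = 1/3 (D(j) = 1/(-2 + 5) = 1/3)
o(M) = -126 (o(M) = -7*18 = -126)
J(C) = C**2/3 (J(C) = (C/3)*C = C**2/3)
1/(h(-59, -8*36) + J(o(2))) = 1/(-169/((-8*36)) + (1/3)*(-126)**2) = 1/(-169/(-288) + (1/3)*15876) = 1/(-169*(-1/288) + 5292) = 1/(169/288 + 5292) = 1/(1524265/288) = 288/1524265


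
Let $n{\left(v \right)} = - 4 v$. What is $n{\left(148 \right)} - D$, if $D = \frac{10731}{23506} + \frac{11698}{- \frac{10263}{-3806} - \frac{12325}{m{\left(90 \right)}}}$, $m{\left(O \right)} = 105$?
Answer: $- \frac{18799950413}{38331662} \approx -490.46$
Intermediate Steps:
$D = - \frac{3892393491}{38331662}$ ($D = \frac{10731}{23506} + \frac{11698}{- \frac{10263}{-3806} - \frac{12325}{105}} = 10731 \cdot \frac{1}{23506} + \frac{11698}{\left(-10263\right) \left(- \frac{1}{3806}\right) - \frac{2465}{21}} = \frac{21}{46} + \frac{11698}{\frac{933}{346} - \frac{2465}{21}} = \frac{21}{46} + \frac{11698}{- \frac{833297}{7266}} = \frac{21}{46} + 11698 \left(- \frac{7266}{833297}\right) = \frac{21}{46} - \frac{84997668}{833297} = - \frac{3892393491}{38331662} \approx -101.55$)
$n{\left(148 \right)} - D = \left(-4\right) 148 - - \frac{3892393491}{38331662} = -592 + \frac{3892393491}{38331662} = - \frac{18799950413}{38331662}$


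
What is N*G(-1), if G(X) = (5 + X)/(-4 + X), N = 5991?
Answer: -23964/5 ≈ -4792.8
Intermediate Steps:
G(X) = (5 + X)/(-4 + X)
N*G(-1) = 5991*((5 - 1)/(-4 - 1)) = 5991*(4/(-5)) = 5991*(-⅕*4) = 5991*(-⅘) = -23964/5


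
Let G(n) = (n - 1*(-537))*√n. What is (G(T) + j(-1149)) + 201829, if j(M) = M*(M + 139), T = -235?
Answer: 1362319 + 302*I*√235 ≈ 1.3623e+6 + 4629.6*I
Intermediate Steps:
j(M) = M*(139 + M)
G(n) = √n*(537 + n) (G(n) = (n + 537)*√n = (537 + n)*√n = √n*(537 + n))
(G(T) + j(-1149)) + 201829 = (√(-235)*(537 - 235) - 1149*(139 - 1149)) + 201829 = ((I*√235)*302 - 1149*(-1010)) + 201829 = (302*I*√235 + 1160490) + 201829 = (1160490 + 302*I*√235) + 201829 = 1362319 + 302*I*√235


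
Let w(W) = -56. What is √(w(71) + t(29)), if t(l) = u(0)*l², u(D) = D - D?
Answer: 2*I*√14 ≈ 7.4833*I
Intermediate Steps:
u(D) = 0
t(l) = 0 (t(l) = 0*l² = 0)
√(w(71) + t(29)) = √(-56 + 0) = √(-56) = 2*I*√14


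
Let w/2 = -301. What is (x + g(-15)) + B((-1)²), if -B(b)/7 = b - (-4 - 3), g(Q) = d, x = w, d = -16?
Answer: -674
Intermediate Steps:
w = -602 (w = 2*(-301) = -602)
x = -602
g(Q) = -16
B(b) = -49 - 7*b (B(b) = -7*(b - (-4 - 3)) = -7*(b - 1*(-7)) = -7*(b + 7) = -7*(7 + b) = -49 - 7*b)
(x + g(-15)) + B((-1)²) = (-602 - 16) + (-49 - 7*(-1)²) = -618 + (-49 - 7*1) = -618 + (-49 - 7) = -618 - 56 = -674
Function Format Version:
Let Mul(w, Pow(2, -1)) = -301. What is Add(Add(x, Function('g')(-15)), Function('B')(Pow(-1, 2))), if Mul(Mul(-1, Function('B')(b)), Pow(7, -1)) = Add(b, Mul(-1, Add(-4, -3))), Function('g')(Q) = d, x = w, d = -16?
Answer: -674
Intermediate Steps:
w = -602 (w = Mul(2, -301) = -602)
x = -602
Function('g')(Q) = -16
Function('B')(b) = Add(-49, Mul(-7, b)) (Function('B')(b) = Mul(-7, Add(b, Mul(-1, Add(-4, -3)))) = Mul(-7, Add(b, Mul(-1, -7))) = Mul(-7, Add(b, 7)) = Mul(-7, Add(7, b)) = Add(-49, Mul(-7, b)))
Add(Add(x, Function('g')(-15)), Function('B')(Pow(-1, 2))) = Add(Add(-602, -16), Add(-49, Mul(-7, Pow(-1, 2)))) = Add(-618, Add(-49, Mul(-7, 1))) = Add(-618, Add(-49, -7)) = Add(-618, -56) = -674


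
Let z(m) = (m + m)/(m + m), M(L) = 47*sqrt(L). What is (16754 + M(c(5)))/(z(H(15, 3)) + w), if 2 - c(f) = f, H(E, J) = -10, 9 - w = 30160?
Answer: -8377/15075 - 47*I*sqrt(3)/30150 ≈ -0.55569 - 0.0027*I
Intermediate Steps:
w = -30151 (w = 9 - 1*30160 = 9 - 30160 = -30151)
c(f) = 2 - f
z(m) = 1 (z(m) = (2*m)/((2*m)) = (2*m)*(1/(2*m)) = 1)
(16754 + M(c(5)))/(z(H(15, 3)) + w) = (16754 + 47*sqrt(2 - 1*5))/(1 - 30151) = (16754 + 47*sqrt(2 - 5))/(-30150) = (16754 + 47*sqrt(-3))*(-1/30150) = (16754 + 47*(I*sqrt(3)))*(-1/30150) = (16754 + 47*I*sqrt(3))*(-1/30150) = -8377/15075 - 47*I*sqrt(3)/30150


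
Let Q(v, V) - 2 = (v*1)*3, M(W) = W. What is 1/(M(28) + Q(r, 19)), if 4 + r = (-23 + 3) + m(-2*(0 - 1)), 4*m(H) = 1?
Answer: -4/165 ≈ -0.024242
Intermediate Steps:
m(H) = ¼ (m(H) = (¼)*1 = ¼)
r = -95/4 (r = -4 + ((-23 + 3) + ¼) = -4 + (-20 + ¼) = -4 - 79/4 = -95/4 ≈ -23.750)
Q(v, V) = 2 + 3*v (Q(v, V) = 2 + (v*1)*3 = 2 + v*3 = 2 + 3*v)
1/(M(28) + Q(r, 19)) = 1/(28 + (2 + 3*(-95/4))) = 1/(28 + (2 - 285/4)) = 1/(28 - 277/4) = 1/(-165/4) = -4/165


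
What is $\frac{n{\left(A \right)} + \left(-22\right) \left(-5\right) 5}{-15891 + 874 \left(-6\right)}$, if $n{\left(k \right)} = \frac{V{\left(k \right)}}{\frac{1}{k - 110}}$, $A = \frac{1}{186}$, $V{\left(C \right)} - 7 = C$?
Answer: $\frac{7630277}{731186460} \approx 0.010435$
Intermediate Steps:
$V{\left(C \right)} = 7 + C$
$A = \frac{1}{186} \approx 0.0053763$
$n{\left(k \right)} = \left(-110 + k\right) \left(7 + k\right)$ ($n{\left(k \right)} = \frac{7 + k}{\frac{1}{k - 110}} = \frac{7 + k}{\frac{1}{-110 + k}} = \left(7 + k\right) \left(-110 + k\right) = \left(-110 + k\right) \left(7 + k\right)$)
$\frac{n{\left(A \right)} + \left(-22\right) \left(-5\right) 5}{-15891 + 874 \left(-6\right)} = \frac{\left(-110 + \frac{1}{186}\right) \left(7 + \frac{1}{186}\right) + \left(-22\right) \left(-5\right) 5}{-15891 + 874 \left(-6\right)} = \frac{\left(- \frac{20459}{186}\right) \frac{1303}{186} + 110 \cdot 5}{-15891 - 5244} = \frac{- \frac{26658077}{34596} + 550}{-21135} = \left(- \frac{7630277}{34596}\right) \left(- \frac{1}{21135}\right) = \frac{7630277}{731186460}$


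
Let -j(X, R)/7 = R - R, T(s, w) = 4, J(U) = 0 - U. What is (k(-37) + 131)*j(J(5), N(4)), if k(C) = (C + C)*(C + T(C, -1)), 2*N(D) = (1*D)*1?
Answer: 0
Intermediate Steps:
J(U) = -U
N(D) = D/2 (N(D) = ((1*D)*1)/2 = (D*1)/2 = D/2)
k(C) = 2*C*(4 + C) (k(C) = (C + C)*(C + 4) = (2*C)*(4 + C) = 2*C*(4 + C))
j(X, R) = 0 (j(X, R) = -7*(R - R) = -7*0 = 0)
(k(-37) + 131)*j(J(5), N(4)) = (2*(-37)*(4 - 37) + 131)*0 = (2*(-37)*(-33) + 131)*0 = (2442 + 131)*0 = 2573*0 = 0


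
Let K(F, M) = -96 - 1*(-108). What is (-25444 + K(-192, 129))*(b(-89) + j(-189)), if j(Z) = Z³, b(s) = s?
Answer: 171700536656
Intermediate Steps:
K(F, M) = 12 (K(F, M) = -96 + 108 = 12)
(-25444 + K(-192, 129))*(b(-89) + j(-189)) = (-25444 + 12)*(-89 + (-189)³) = -25432*(-89 - 6751269) = -25432*(-6751358) = 171700536656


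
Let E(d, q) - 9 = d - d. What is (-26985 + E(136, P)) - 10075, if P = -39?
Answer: -37051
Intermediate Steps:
E(d, q) = 9 (E(d, q) = 9 + (d - d) = 9 + 0 = 9)
(-26985 + E(136, P)) - 10075 = (-26985 + 9) - 10075 = -26976 - 10075 = -37051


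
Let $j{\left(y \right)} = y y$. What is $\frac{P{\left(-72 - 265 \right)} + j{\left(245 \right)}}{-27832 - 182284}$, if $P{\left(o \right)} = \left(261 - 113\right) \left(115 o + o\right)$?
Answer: $\frac{5725591}{210116} \approx 27.25$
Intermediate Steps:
$P{\left(o \right)} = 17168 o$ ($P{\left(o \right)} = 148 \cdot 116 o = 17168 o$)
$j{\left(y \right)} = y^{2}$
$\frac{P{\left(-72 - 265 \right)} + j{\left(245 \right)}}{-27832 - 182284} = \frac{17168 \left(-72 - 265\right) + 245^{2}}{-27832 - 182284} = \frac{17168 \left(-337\right) + 60025}{-210116} = \left(-5785616 + 60025\right) \left(- \frac{1}{210116}\right) = \left(-5725591\right) \left(- \frac{1}{210116}\right) = \frac{5725591}{210116}$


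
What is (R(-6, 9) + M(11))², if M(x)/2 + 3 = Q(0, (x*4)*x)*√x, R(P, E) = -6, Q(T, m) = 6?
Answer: 1728 - 288*√11 ≈ 772.81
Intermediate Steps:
M(x) = -6 + 12*√x (M(x) = -6 + 2*(6*√x) = -6 + 12*√x)
(R(-6, 9) + M(11))² = (-6 + (-6 + 12*√11))² = (-12 + 12*√11)²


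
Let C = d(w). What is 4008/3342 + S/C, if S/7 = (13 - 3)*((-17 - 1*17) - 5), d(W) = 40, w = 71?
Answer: -149389/2228 ≈ -67.051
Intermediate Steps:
S = -2730 (S = 7*((13 - 3)*((-17 - 1*17) - 5)) = 7*(10*((-17 - 17) - 5)) = 7*(10*(-34 - 5)) = 7*(10*(-39)) = 7*(-390) = -2730)
C = 40
4008/3342 + S/C = 4008/3342 - 2730/40 = 4008*(1/3342) - 2730*1/40 = 668/557 - 273/4 = -149389/2228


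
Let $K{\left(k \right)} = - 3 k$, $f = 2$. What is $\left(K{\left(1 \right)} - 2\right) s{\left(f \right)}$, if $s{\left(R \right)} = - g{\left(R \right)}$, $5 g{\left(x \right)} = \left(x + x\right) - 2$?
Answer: $2$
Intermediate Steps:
$g{\left(x \right)} = - \frac{2}{5} + \frac{2 x}{5}$ ($g{\left(x \right)} = \frac{\left(x + x\right) - 2}{5} = \frac{2 x - 2}{5} = \frac{-2 + 2 x}{5} = - \frac{2}{5} + \frac{2 x}{5}$)
$s{\left(R \right)} = \frac{2}{5} - \frac{2 R}{5}$ ($s{\left(R \right)} = - (- \frac{2}{5} + \frac{2 R}{5}) = \frac{2}{5} - \frac{2 R}{5}$)
$\left(K{\left(1 \right)} - 2\right) s{\left(f \right)} = \left(\left(-3\right) 1 - 2\right) \left(\frac{2}{5} - \frac{4}{5}\right) = \left(-3 - 2\right) \left(\frac{2}{5} - \frac{4}{5}\right) = \left(-5\right) \left(- \frac{2}{5}\right) = 2$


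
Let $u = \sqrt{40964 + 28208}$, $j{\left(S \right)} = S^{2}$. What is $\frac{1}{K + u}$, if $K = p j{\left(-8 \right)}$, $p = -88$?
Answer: $- \frac{1408}{7912563} - \frac{\sqrt{17293}}{15825126} \approx -0.00018625$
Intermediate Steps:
$K = -5632$ ($K = - 88 \left(-8\right)^{2} = \left(-88\right) 64 = -5632$)
$u = 2 \sqrt{17293}$ ($u = \sqrt{69172} = 2 \sqrt{17293} \approx 263.01$)
$\frac{1}{K + u} = \frac{1}{-5632 + 2 \sqrt{17293}}$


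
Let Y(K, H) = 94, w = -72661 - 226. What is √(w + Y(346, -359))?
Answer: I*√72793 ≈ 269.8*I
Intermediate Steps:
w = -72887
√(w + Y(346, -359)) = √(-72887 + 94) = √(-72793) = I*√72793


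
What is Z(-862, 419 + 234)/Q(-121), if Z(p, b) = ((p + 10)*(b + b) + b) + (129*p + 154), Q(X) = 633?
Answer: -407701/211 ≈ -1932.2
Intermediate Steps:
Z(p, b) = 154 + b + 129*p + 2*b*(10 + p) (Z(p, b) = ((10 + p)*(2*b) + b) + (154 + 129*p) = (2*b*(10 + p) + b) + (154 + 129*p) = (b + 2*b*(10 + p)) + (154 + 129*p) = 154 + b + 129*p + 2*b*(10 + p))
Z(-862, 419 + 234)/Q(-121) = (154 + 21*(419 + 234) + 129*(-862) + 2*(419 + 234)*(-862))/633 = (154 + 21*653 - 111198 + 2*653*(-862))*(1/633) = (154 + 13713 - 111198 - 1125772)*(1/633) = -1223103*1/633 = -407701/211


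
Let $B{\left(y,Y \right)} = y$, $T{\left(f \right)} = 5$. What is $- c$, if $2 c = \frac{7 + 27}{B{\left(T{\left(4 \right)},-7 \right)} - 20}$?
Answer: $\frac{17}{15} \approx 1.1333$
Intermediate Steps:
$c = - \frac{17}{15}$ ($c = \frac{\left(7 + 27\right) \frac{1}{5 - 20}}{2} = \frac{34 \frac{1}{-15}}{2} = \frac{34 \left(- \frac{1}{15}\right)}{2} = \frac{1}{2} \left(- \frac{34}{15}\right) = - \frac{17}{15} \approx -1.1333$)
$- c = \left(-1\right) \left(- \frac{17}{15}\right) = \frac{17}{15}$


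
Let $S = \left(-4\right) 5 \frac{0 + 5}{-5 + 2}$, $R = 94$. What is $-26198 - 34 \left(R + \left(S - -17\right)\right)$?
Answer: $- \frac{93316}{3} \approx -31105.0$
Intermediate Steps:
$S = \frac{100}{3}$ ($S = - 20 \frac{5}{-3} = - 20 \cdot 5 \left(- \frac{1}{3}\right) = \left(-20\right) \left(- \frac{5}{3}\right) = \frac{100}{3} \approx 33.333$)
$-26198 - 34 \left(R + \left(S - -17\right)\right) = -26198 - 34 \left(94 + \left(\frac{100}{3} - -17\right)\right) = -26198 - 34 \left(94 + \left(\frac{100}{3} + 17\right)\right) = -26198 - 34 \left(94 + \frac{151}{3}\right) = -26198 - 34 \cdot \frac{433}{3} = -26198 - \frac{14722}{3} = - \frac{93316}{3}$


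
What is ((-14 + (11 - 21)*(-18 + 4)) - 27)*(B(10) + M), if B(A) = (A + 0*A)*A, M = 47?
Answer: 14553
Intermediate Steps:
B(A) = A**2 (B(A) = (A + 0)*A = A*A = A**2)
((-14 + (11 - 21)*(-18 + 4)) - 27)*(B(10) + M) = ((-14 + (11 - 21)*(-18 + 4)) - 27)*(10**2 + 47) = ((-14 - 10*(-14)) - 27)*(100 + 47) = ((-14 + 140) - 27)*147 = (126 - 27)*147 = 99*147 = 14553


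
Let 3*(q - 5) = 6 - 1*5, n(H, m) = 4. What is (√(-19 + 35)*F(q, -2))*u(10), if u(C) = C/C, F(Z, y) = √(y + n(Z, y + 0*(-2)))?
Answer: 4*√2 ≈ 5.6569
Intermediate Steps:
q = 16/3 (q = 5 + (6 - 1*5)/3 = 5 + (6 - 5)/3 = 5 + (⅓)*1 = 5 + ⅓ = 16/3 ≈ 5.3333)
F(Z, y) = √(4 + y) (F(Z, y) = √(y + 4) = √(4 + y))
u(C) = 1
(√(-19 + 35)*F(q, -2))*u(10) = (√(-19 + 35)*√(4 - 2))*1 = (√16*√2)*1 = (4*√2)*1 = 4*√2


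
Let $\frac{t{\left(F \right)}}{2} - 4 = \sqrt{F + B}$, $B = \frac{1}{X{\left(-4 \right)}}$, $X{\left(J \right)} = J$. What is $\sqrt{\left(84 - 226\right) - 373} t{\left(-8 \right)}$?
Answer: $- \sqrt{16995} + 8 i \sqrt{515} \approx -130.36 + 181.55 i$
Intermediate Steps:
$B = - \frac{1}{4}$ ($B = \frac{1}{-4} = - \frac{1}{4} \approx -0.25$)
$t{\left(F \right)} = 8 + 2 \sqrt{- \frac{1}{4} + F}$ ($t{\left(F \right)} = 8 + 2 \sqrt{F - \frac{1}{4}} = 8 + 2 \sqrt{- \frac{1}{4} + F}$)
$\sqrt{\left(84 - 226\right) - 373} t{\left(-8 \right)} = \sqrt{\left(84 - 226\right) - 373} \left(8 + \sqrt{-1 + 4 \left(-8\right)}\right) = \sqrt{\left(84 - 226\right) - 373} \left(8 + \sqrt{-1 - 32}\right) = \sqrt{-142 - 373} \left(8 + \sqrt{-33}\right) = \sqrt{-515} \left(8 + i \sqrt{33}\right) = i \sqrt{515} \left(8 + i \sqrt{33}\right)$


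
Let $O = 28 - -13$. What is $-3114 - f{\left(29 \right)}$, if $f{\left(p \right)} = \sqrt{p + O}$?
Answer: $-3114 - \sqrt{70} \approx -3122.4$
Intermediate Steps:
$O = 41$ ($O = 28 + 13 = 41$)
$f{\left(p \right)} = \sqrt{41 + p}$ ($f{\left(p \right)} = \sqrt{p + 41} = \sqrt{41 + p}$)
$-3114 - f{\left(29 \right)} = -3114 - \sqrt{41 + 29} = -3114 - \sqrt{70}$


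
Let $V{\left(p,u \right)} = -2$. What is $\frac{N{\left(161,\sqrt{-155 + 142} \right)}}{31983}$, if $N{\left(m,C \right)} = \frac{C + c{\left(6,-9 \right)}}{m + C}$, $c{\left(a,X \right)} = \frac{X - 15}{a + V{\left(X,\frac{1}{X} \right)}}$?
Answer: $- \frac{953}{829447122} + \frac{167 i \sqrt{13}}{829447122} \approx -1.149 \cdot 10^{-6} + 7.2594 \cdot 10^{-7} i$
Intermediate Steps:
$c{\left(a,X \right)} = \frac{-15 + X}{-2 + a}$ ($c{\left(a,X \right)} = \frac{X - 15}{a - 2} = \frac{-15 + X}{-2 + a}$)
$N{\left(m,C \right)} = \frac{-6 + C}{C + m}$ ($N{\left(m,C \right)} = \frac{C + \frac{-15 - 9}{-2 + 6}}{m + C} = \frac{C + \frac{1}{4} \left(-24\right)}{C + m} = \frac{C - 6}{C + m} = \frac{-6 + C}{C + m}$)
$\frac{N{\left(161,\sqrt{-155 + 142} \right)}}{31983} = \frac{\frac{1}{\sqrt{-155 + 142} + 161} \left(-6 + \sqrt{-155 + 142}\right)}{31983} = \frac{-6 + \sqrt{-13}}{\sqrt{-13} + 161} \cdot \frac{1}{31983} = \frac{-6 + i \sqrt{13}}{i \sqrt{13} + 161} \cdot \frac{1}{31983} = \frac{-6 + i \sqrt{13}}{161 + i \sqrt{13}} \cdot \frac{1}{31983} = \frac{-6 + i \sqrt{13}}{31983 \left(161 + i \sqrt{13}\right)}$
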